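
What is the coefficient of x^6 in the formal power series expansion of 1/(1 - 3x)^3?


The general identity 1/(1 - c x)^r = sum_{k>=0} c^k C(k + r - 1, r - 1) x^k follows by substituting y = c x into 1/(1 - y)^r = sum_{k>=0} C(k + r - 1, r - 1) y^k.
For c = 3, r = 3, k = 6:
3^6 * C(8, 2) = 729 * 28 = 20412.

20412


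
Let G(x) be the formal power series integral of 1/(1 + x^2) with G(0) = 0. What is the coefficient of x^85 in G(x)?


1/(1 + x^2) = sum_{j>=0} (-1)^j x^(2j). Integrating termwise with G(0) = 0:
G(x) = sum_{j>=0} (-1)^j x^(2j+1) / (2j+1) = arctan(x).
Only odd powers are nonzero. For x^85 write 85 = 2*42 + 1, giving
(-1)^42 / 85 = 1/85 = 1/85.

1/85


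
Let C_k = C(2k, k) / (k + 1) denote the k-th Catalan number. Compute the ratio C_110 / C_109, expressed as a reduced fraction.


Using C_k = (2k)! / (k! (k+1)!), the ratio C_{k+1}/C_k simplifies to
C_{k+1}/C_k = [(2k+2)! / ((k+1)! (k+2)!)] * [k! (k+1)! / (2k)!]
 = (2k+2)(2k+1) / ((k+1)(k+2)) = 2(2k+1) / (k+2).
For k = 109: 2(2*109 + 1) / (109 + 2) = 438/111 = 146/37.

146/37


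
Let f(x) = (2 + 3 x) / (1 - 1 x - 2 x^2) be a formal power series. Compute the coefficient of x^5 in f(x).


Write f(x) = sum_{k>=0} a_k x^k. Multiplying both sides by 1 - 1 x - 2 x^2 gives
(1 - 1 x - 2 x^2) sum_{k>=0} a_k x^k = 2 + 3 x.
Matching coefficients:
 x^0: a_0 = 2
 x^1: a_1 - 1 a_0 = 3  =>  a_1 = 1*2 + 3 = 5
 x^k (k >= 2): a_k = 1 a_{k-1} + 2 a_{k-2}.
Iterating: a_2 = 9, a_3 = 19, a_4 = 37, a_5 = 75.
So the coefficient of x^5 is 75.

75


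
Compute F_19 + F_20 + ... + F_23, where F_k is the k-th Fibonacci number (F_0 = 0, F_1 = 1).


Use the identity sum_{k=0}^{N} F_k = F_{N+2} - 1 (which follows from F_{k+2} - F_{k+1} = F_k). Then
sum_{k=19}^{23} F_k = (F_{25} - 1) - (F_{20} - 1) = F_{25} - F_{20}.
Computing: F_{25} = 75025, F_{20} = 6765, so
Sum = 75025 - 6765 = 68260.

68260


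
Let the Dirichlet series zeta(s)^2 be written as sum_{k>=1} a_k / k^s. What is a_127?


The Dirichlet convolution of the constant function 1 with itself gives (1 * 1)(k) = sum_{d | k} 1 = d(k), the number of positive divisors of k.
Since zeta(s) = sum_{k>=1} 1/k^s, we have zeta(s)^2 = sum_{k>=1} d(k)/k^s, so a_k = d(k).
For k = 127: the divisors are 1, 127.
Count = 2.

2


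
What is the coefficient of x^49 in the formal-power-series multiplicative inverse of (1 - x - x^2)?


Let the inverse be f(x) = sum_{k>=0} a_k x^k. From f(x) * (1 - x - x^2) = 1 and matching coefficients:
 x^0: a_0 = 1.
 x^1: a_1 - a_0 = 0, so a_1 = 1.
 x^k (k >= 2): a_k - a_{k-1} - a_{k-2} = 0, i.e. a_k = a_{k-1} + a_{k-2}.
This is the Fibonacci-type recurrence shifted so that a_0 = a_1 = 1.
Iterating: a_0=1, a_1=1, a_2=2, a_3=3, a_4=5, a_5=8, a_6=13, a_7=21, a_8=34, a_9=55, ...
a_49 = 12586269025.

12586269025


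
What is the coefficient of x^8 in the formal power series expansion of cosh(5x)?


The Maclaurin series is cosh(t) = sum_{m>=0} t^(2m) / (2m)!, so substituting t = 5x, only even powers of x are nonzero, with coefficient of x^(2m) equal to 5^(2m) / (2m)!.
For x^8 the coefficient is 5^8/8! = 390625/40320 = 78125/8064.

78125/8064


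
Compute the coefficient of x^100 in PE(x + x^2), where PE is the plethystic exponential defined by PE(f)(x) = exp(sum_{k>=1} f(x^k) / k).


With f(x) = x + x^2, the exponent is sum_{k>=1} (x^k + x^(2k)) / k = -ln(1 - x) - ln(1 - x^2). Exponentiating:
PE(x + x^2) = 1 / ((1 - x)(1 - x^2)).
This is the generating function for partitions of n into parts of size 1 or 2. The number of 2's can be any j in 0..50, and the rest are 1's, so
[x^100] = floor(100/2) + 1 = 51.

51


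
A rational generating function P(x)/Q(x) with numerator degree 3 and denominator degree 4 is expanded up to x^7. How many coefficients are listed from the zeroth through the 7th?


Expanding up to x^7 gives the coefficients for x^0, x^1, ..., x^7.
That is 7 + 1 = 8 coefficients in total.

8


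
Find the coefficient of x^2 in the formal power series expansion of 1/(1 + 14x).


Write 1/(1 + c x) = 1/(1 - (-c) x) and apply the geometric-series identity
1/(1 - y) = sum_{k>=0} y^k to get 1/(1 + c x) = sum_{k>=0} (-c)^k x^k.
So the coefficient of x^k is (-c)^k = (-1)^k * c^k.
Here c = 14 and k = 2:
(-14)^2 = 1 * 196 = 196

196


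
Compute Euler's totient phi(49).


phi(n) counts integers in [1, n] coprime to n. Using the multiplicative formula phi(n) = n * prod_{p | n} (1 - 1/p):
49 = 7^2, so
phi(49) = 49 * (1 - 1/7) = 42.

42


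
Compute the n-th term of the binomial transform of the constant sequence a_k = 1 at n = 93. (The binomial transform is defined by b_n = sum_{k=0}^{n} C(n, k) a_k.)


With a_k = 1 for all k, b_n = sum_{k=0}^{n} C(n, k) = 2^n by the binomial theorem.
For n = 93: 2^93 = 9903520314283042199192993792.

9903520314283042199192993792


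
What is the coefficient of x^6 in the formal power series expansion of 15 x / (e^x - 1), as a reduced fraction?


The exponential generating function for Bernoulli numbers is
x / (e^x - 1) = sum_{k>=0} B_k x^k / k!.
So the coefficient of x^6 in 15 x / (e^x - 1) is 15 B_6 / 6!.
Computing: B_6 = 1/42, 6! = 720, giving
15 * 1/42 / 720 = 1/2016.

1/2016


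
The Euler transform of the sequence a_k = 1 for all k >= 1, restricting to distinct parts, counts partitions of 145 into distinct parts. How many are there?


Partitions of 145 into distinct parts can be computed via generating function.
Product (1+x)(1+x^2)(1+x^3)...
The coefficient of x^145 = 13699699

13699699


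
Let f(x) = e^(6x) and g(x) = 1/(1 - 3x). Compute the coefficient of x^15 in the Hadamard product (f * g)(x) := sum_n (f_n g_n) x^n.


Expanding: f_k = 6^k/k! (from e^(6x)) and g_k = 3^k (from 1/(1 - 3x)). So the Hadamard coefficient (f * g)_k = 6^k 3^k / k! = (18)^k / k!.
For k = 15: 18^15/15! = 6746640616477458432/1307674368000 = 4518872583696/875875.

4518872583696/875875


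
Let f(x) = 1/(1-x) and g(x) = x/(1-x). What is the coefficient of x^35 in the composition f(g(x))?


First simplify the composition: f(g(x)) = 1/(1 - x/(1-x)) = (1-x)/((1-x) - x) = (1-x)/(1-2x).
Now extract the coefficient. Write (1-x)/(1-2x) = 1/(1-2x) - x/(1-2x).
The coefficient of x^n in 1/(1-2x) is 2^n, and in x/(1-2x) is 2^(n-1) (for n >= 1).
So the coefficient of x^35 is 2^35 - 2^34 = 34359738368 - 17179869184 = 17179869184.

17179869184


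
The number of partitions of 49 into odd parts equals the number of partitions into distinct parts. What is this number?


Computing partitions of 49 into odd parts (1, 3, 5, ...):
Using the generating function prod_{k>=0} 1/(1-x^(2k+1)),
the count is 3264

3264


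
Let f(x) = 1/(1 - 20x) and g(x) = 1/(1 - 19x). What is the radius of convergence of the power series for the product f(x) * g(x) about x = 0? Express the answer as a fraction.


The radius of 1/(1 - 20x) is 1/20 (nearest singularity at x = 1/20), and the radius of 1/(1 - 19x) is 1/19.
The product f(x)*g(x) = 1/((1 - 20x)(1 - 19x)) has singularities at both 1/20 and 1/19, so its radius of convergence is the distance to the nearest one:
min(1/20, 1/19) = 1/20.

1/20


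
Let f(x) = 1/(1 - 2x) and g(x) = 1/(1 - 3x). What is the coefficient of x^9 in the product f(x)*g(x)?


The coefficient of x^n in f*g is the Cauchy product: sum_{k=0}^{n} a^k * b^(n-k).
With a=2, b=3, n=9:
sum_{k=0}^{9} 2^k * 3^(9-k)
= 58025

58025


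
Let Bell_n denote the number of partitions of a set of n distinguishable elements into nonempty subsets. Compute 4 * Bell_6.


Bell_6 can be computed from the Bell triangle or from Dobinski's identity Bell_n = (1/e) * sum_{k>=0} k^n / k!.
Computing Bell_6 = 203.
Then 4 * 203 = 812.

812


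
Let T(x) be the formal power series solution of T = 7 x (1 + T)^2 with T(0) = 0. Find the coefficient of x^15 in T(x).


Apply the Lagrange inversion formula: if T = 7 x * phi(T) with phi(t) = (1 + t)^2, then [x^n] T = 7^n * (1/n) [t^(n-1)] phi(t)^n = 7^n * (1/n) [t^(n-1)] (1 + t)^(2n) = 7^n * (1/n) C(2n, n-1).
Using the identity C(2n, n-1) = C(2n, n) * n / (n+1), the unscaled factor equals C(2n, n) / (n+1) = C_n, the n-th Catalan number.
For n = 15: C_15 = C(30, 15) / 16 = 155117520/16 = 9694845.
With the 7^15 = 4747561509943 factor, the coefficient is 4747561509943 * 9694845 = 46026872966863343835.

46026872966863343835


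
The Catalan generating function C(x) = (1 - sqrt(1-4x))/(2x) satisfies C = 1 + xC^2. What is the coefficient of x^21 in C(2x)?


Substituting x -> 2x scales the n-th coefficient by 2^n, so [x^21] C(2x) = 2^21 * C_21.
C_21 = C(2*21, 21)/(22) = 538257874440/22 = 24466267020.
So 2^21 * 24466267020 = 2097152 * 24466267020 = 51309480813527040.

51309480813527040


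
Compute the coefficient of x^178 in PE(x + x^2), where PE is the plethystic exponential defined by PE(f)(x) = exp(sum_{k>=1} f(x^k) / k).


With f(x) = x + x^2, the exponent is sum_{k>=1} (x^k + x^(2k)) / k = -ln(1 - x) - ln(1 - x^2). Exponentiating:
PE(x + x^2) = 1 / ((1 - x)(1 - x^2)).
This is the generating function for partitions of n into parts of size 1 or 2. The number of 2's can be any j in 0..89, and the rest are 1's, so
[x^178] = floor(178/2) + 1 = 90.

90


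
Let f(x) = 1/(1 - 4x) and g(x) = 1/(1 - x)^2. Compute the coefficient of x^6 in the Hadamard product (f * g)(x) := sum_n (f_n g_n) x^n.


f has coefficients f_k = 4^k. For g = 1/(1 - x)^2 the coefficient is g_k = C(k + 1, 1) = k + 1. The Hadamard coefficient is (f * g)_k = 4^k * (k + 1).
For k = 6: 4^6 * 7 = 4096 * 7 = 28672.

28672


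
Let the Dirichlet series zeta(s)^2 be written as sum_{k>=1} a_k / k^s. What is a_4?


The Dirichlet convolution of the constant function 1 with itself gives (1 * 1)(k) = sum_{d | k} 1 = d(k), the number of positive divisors of k.
Since zeta(s) = sum_{k>=1} 1/k^s, we have zeta(s)^2 = sum_{k>=1} d(k)/k^s, so a_k = d(k).
For k = 4: the divisors are 1, 2, 4.
Count = 3.

3


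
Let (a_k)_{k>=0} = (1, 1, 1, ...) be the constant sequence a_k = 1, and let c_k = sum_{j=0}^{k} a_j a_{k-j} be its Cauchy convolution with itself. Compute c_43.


Since a_j = 1 for all j >= 0, the convolution sum becomes
c_k = sum_{j=0}^{k} 1 * 1 = 1 * (k + 1).
Equivalently, the generating function of (a_k) is 1/(1 - x) and its square is 1/(1 - x)^2 = sum_{k>=0} 1(k + 1) x^k.
For k = 43: 1 * 44 = 44.

44


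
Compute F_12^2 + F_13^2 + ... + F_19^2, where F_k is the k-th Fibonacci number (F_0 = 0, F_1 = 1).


There is a standard identity sum_{k=0}^{N} F_k^2 = F_N * F_{N+1} (proved inductively from the telescoping relation F_k^2 = F_k F_{k+1} - F_{k-1} F_k). Then
sum_{k=12}^{19} F_k^2 = F_19 F_20 - F_11 F_12.
Computing: F_19 = 4181, F_20 = 6765, F_11 = 89, F_12 = 144.
Sum = 4181 * 6765 - 89 * 144 = 28271649.

28271649


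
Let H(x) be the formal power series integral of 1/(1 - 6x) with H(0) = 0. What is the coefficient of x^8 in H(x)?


1/(1 - 6x) = sum_{k>=0} 6^k x^k. Integrating termwise with H(0) = 0:
H(x) = sum_{k>=0} 6^k x^(k+1) / (k+1) = sum_{m>=1} 6^(m-1) x^m / m.
For m = 8: 6^7/8 = 279936/8 = 34992.

34992


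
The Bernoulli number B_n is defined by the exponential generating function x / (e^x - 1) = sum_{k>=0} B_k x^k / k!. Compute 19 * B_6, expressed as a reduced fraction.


Bernoulli numbers can also be computed recursively via B_0 = 1 and sum_{j=0}^{m} C(m+1, j) B_j = 0 for m >= 1. Odd-index Bernoulli numbers vanish for k >= 3.
Computing B_6 = 1/42, so 19 * B_6 = 19 * 1/42 = 19/42.

19/42


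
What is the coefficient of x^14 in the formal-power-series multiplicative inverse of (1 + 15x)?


The inverse is 1/(1 + 15x). Apply the geometric identity 1/(1 - y) = sum_{k>=0} y^k with y = -15x:
1/(1 + 15x) = sum_{k>=0} (-15)^k x^k.
So the coefficient of x^14 is (-15)^14 = 29192926025390625.

29192926025390625


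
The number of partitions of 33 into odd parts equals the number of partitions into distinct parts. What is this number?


Computing partitions of 33 into odd parts (1, 3, 5, ...):
Using the generating function prod_{k>=0} 1/(1-x^(2k+1)),
the count is 448

448


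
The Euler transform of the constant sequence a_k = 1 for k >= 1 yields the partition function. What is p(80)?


The Euler transform converts the sequence a_k = 1 into the number of integer partitions.
Using the recurrence or dynamic programming:
p(80) = 15796476

15796476


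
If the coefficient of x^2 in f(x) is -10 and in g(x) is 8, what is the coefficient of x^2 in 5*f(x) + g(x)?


Scalar multiplication scales coefficients: 5 * -10 = -50.
Then add the g coefficient: -50 + 8
= -42

-42


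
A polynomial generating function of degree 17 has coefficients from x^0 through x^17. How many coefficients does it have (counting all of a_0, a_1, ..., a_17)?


A polynomial of degree 17 takes the form a_0 + a_1 x + ... + a_17 x^17.
The number of coefficients is 17 + 1 = 18.

18


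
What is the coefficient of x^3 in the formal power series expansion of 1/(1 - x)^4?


The expansion 1/(1 - x)^r = sum_{k>=0} C(k + r - 1, r - 1) x^k follows from the multiset / negative-binomial theorem (or from repeated differentiation of the geometric series).
For r = 4 and k = 3:
C(6, 3) = 720 / (6 * 6) = 20.

20


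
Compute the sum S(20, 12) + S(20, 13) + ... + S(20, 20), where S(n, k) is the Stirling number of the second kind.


By definition, S(n, k) counts partitions of an n-set into exactly k nonempty blocks.
Computing row n = 20 for k = 12..20:
S(20, k): 411016633391, 61068660380, 6302524580, 452329200, 22350954, 741285, 15675, 190, 1
Sum = 478863255656.

478863255656


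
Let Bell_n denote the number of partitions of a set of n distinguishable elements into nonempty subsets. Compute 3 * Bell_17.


Bell_17 can be computed from the Bell triangle or from Dobinski's identity Bell_n = (1/e) * sum_{k>=0} k^n / k!.
Computing Bell_17 = 82864869804.
Then 3 * 82864869804 = 248594609412.

248594609412


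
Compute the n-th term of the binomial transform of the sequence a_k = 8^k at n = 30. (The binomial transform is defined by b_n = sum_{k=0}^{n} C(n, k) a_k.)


With a_k = 8^k, b_n = sum_{k=0}^{n} C(n, k) 8^k = (1 + 8)^n by the binomial theorem.
For n = 30: (1 + 8)^30 = 9^30 = 42391158275216203514294433201.

42391158275216203514294433201


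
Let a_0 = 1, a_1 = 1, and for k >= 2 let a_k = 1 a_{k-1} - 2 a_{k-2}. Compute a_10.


Iterating the recurrence forward:
a_0 = 1
a_1 = 1
a_2 = 1*1 - 2*1 = -1
a_3 = 1*-1 - 2*1 = -3
a_4 = 1*-3 - 2*-1 = -1
a_5 = 1*-1 - 2*-3 = 5
a_6 = 1*5 - 2*-1 = 7
a_7 = 1*7 - 2*5 = -3
a_8 = 1*-3 - 2*7 = -17
a_9 = 1*-17 - 2*-3 = -11
a_10 = 1*-11 - 2*-17 = 23
So a_10 = 23.

23


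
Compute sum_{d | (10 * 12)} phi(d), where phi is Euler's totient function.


First, 10 * 12 = 120. One classical identity is sum_{d | n} phi(d) = n (each k in [1, n] has a unique gcd with n, and among the k's with gcd(k, n) = n/d there are phi(d) of them). So the sum equals 120. We also verify directly:
Divisors of 120: 1, 2, 3, 4, 5, 6, 8, 10, 12, 15, 20, 24, 30, 40, 60, 120.
phi values: 1, 1, 2, 2, 4, 2, 4, 4, 4, 8, 8, 8, 8, 16, 16, 32.
Sum = 120.

120


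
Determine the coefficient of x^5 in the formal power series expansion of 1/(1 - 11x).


The geometric series identity gives 1/(1 - c x) = sum_{k>=0} c^k x^k, so the coefficient of x^k is c^k.
Here c = 11 and k = 5.
Computing: 11^5 = 161051

161051


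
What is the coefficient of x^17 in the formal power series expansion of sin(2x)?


The Maclaurin series is sin(t) = sum_{k>=0} (-1)^k t^(2k+1) / (2k+1)!, so substituting t = 2x, only odd powers of x are nonzero, with coefficient of x^(2k+1) equal to (-1)^k 2^(2k+1) / (2k+1)!.
Write 17 = 2*8 + 1, giving the coefficient (-1)^8 * 2^17 / 17! = 131072/355687428096000 = 4/10854718875.

4/10854718875


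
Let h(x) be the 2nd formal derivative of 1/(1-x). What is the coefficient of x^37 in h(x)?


Differentiating 2 times: d^2/dx^2 [1/(1-x)] = 2!/(1-x)^3.
The expansion 1/(1-x)^3 = sum_{k>=0} C(k+2, 2) x^k, so the coefficient of x^n in 2!/(1-x)^3 is 2! * C(n+2, 2).
For n = 37: 2 * C(39, 2) = 2 * 741 = 1482

1482


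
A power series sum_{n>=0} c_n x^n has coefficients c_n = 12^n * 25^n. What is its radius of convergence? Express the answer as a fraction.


By the root test (Cauchy-Hadamard), the radius is R = 1 / limsup_n |c_n|^(1/n).
Here |c_n|^(1/n) = (12^n * 25^n)^(1/n) = 12 * 25 = 300 for all n.
So R = 1/300 = 1/300.

1/300


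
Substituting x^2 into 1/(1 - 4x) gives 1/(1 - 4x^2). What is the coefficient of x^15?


Since 1/(1 - 4x^2) only has even powers of x,
the coefficient of x^15 (odd) is 0.

0


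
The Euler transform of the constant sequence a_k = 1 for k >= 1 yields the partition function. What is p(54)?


The Euler transform converts the sequence a_k = 1 into the number of integer partitions.
Using the recurrence or dynamic programming:
p(54) = 386155

386155


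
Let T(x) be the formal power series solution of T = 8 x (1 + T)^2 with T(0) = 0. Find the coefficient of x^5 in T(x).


Apply the Lagrange inversion formula: if T = 8 x * phi(T) with phi(t) = (1 + t)^2, then [x^n] T = 8^n * (1/n) [t^(n-1)] phi(t)^n = 8^n * (1/n) [t^(n-1)] (1 + t)^(2n) = 8^n * (1/n) C(2n, n-1).
Using the identity C(2n, n-1) = C(2n, n) * n / (n+1), the unscaled factor equals C(2n, n) / (n+1) = C_n, the n-th Catalan number.
For n = 5: C_5 = C(10, 5) / 6 = 252/6 = 42.
With the 8^5 = 32768 factor, the coefficient is 32768 * 42 = 1376256.

1376256


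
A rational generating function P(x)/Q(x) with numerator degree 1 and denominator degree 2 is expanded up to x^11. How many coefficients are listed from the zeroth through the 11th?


Expanding up to x^11 gives the coefficients for x^0, x^1, ..., x^11.
That is 11 + 1 = 12 coefficients in total.

12


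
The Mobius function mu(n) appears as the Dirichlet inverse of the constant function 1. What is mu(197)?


197 = 197 (all distinct primes).
mu(197) = (-1)^1 = -1

-1


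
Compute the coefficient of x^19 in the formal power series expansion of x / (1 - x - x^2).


Let f(x) = sum_{k>=0} a_k x^k. Multiplying f(x) * (1 - x - x^2) = x and matching coefficients gives a_0 = 0, a_1 = 1, and a_k = a_{k-1} + a_{k-2} for k >= 2. These are the Fibonacci numbers F_k.
Iterating from F_0 = 0, F_1 = 1:
F_0=0, F_1=1, F_2=1, F_3=2, F_4=3, F_5=5, F_6=8, F_7=13, F_8=21, F_9=34, ...
F_19 = 4181.

4181


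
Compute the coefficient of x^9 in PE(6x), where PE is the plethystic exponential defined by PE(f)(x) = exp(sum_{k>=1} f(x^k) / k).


With f(x) = 6x, the exponent is sum_{k>=1} 6 x^k / k = 6 * (-ln(1 - x)). Exponentiating:
PE(6x) = exp(-6 ln(1 - x)) = 1/(1 - x)^6.
By the negative binomial expansion, [x^n] 1/(1 - x)^6 = C(n + 5, 5).
For n = 9: C(14, 5) = 2002.

2002


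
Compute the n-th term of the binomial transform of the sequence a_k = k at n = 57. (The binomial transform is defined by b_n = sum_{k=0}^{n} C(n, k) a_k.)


With a_k = k, b_n = sum_{k=0}^{n} C(n, k) k. Using k * C(n, k) = n * C(n-1, k-1) gives b_n = n * sum_{k>=1} C(n-1, k-1) = n * 2^(n-1).
For n = 57: 57 * 2^56 = 57 * 72057594037927936 = 4107282860161892352.

4107282860161892352


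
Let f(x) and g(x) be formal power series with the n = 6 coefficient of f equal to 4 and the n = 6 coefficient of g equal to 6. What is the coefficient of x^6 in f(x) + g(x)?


Addition of formal power series is termwise.
The coefficient of x^6 in f + g = 4 + 6
= 10

10


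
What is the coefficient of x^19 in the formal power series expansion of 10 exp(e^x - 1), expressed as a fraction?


exp(e^x - 1) is the exponential generating function for the Bell numbers Bell_k: exp(e^x - 1) = sum_{k>=0} Bell_k x^k / k!.
So the coefficient of x^19 in 10 exp(e^x - 1) is 10 Bell_19 / 19!.
Computing: Bell_19 = 5832742205057 and 19! = 121645100408832000, giving
10 * 5832742205057/121645100408832000 = 5832742205057/12164510040883200.

5832742205057/12164510040883200


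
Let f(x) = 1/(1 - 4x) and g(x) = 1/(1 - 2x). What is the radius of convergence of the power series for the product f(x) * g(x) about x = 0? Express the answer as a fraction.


The radius of 1/(1 - 4x) is 1/4 (nearest singularity at x = 1/4), and the radius of 1/(1 - 2x) is 1/2.
The product f(x)*g(x) = 1/((1 - 4x)(1 - 2x)) has singularities at both 1/4 and 1/2, so its radius of convergence is the distance to the nearest one:
min(1/4, 1/2) = 1/4.

1/4


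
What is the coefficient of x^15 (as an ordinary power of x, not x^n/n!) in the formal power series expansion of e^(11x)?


The exponential series is e^y = sum_{k>=0} y^k / k!. Substituting y = 11x gives
e^(11x) = sum_{k>=0} 11^k x^k / k!.
So the coefficient of x^n is a^n/n! with a = 11, n = 15:
11^15 / 15! = 4177248169415651/1307674368000 = 379749833583241/118879488000

379749833583241/118879488000


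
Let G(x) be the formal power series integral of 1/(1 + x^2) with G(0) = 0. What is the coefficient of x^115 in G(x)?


1/(1 + x^2) = sum_{j>=0} (-1)^j x^(2j). Integrating termwise with G(0) = 0:
G(x) = sum_{j>=0} (-1)^j x^(2j+1) / (2j+1) = arctan(x).
Only odd powers are nonzero. For x^115 write 115 = 2*57 + 1, giving
(-1)^57 / 115 = -1/115 = -1/115.

-1/115


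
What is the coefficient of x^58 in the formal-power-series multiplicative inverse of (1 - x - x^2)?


Let the inverse be f(x) = sum_{k>=0} a_k x^k. From f(x) * (1 - x - x^2) = 1 and matching coefficients:
 x^0: a_0 = 1.
 x^1: a_1 - a_0 = 0, so a_1 = 1.
 x^k (k >= 2): a_k - a_{k-1} - a_{k-2} = 0, i.e. a_k = a_{k-1} + a_{k-2}.
This is the Fibonacci-type recurrence shifted so that a_0 = a_1 = 1.
Iterating: a_0=1, a_1=1, a_2=2, a_3=3, a_4=5, a_5=8, a_6=13, a_7=21, a_8=34, a_9=55, ...
a_58 = 956722026041.

956722026041


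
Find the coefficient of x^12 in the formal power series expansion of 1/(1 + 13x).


Write 1/(1 + c x) = 1/(1 - (-c) x) and apply the geometric-series identity
1/(1 - y) = sum_{k>=0} y^k to get 1/(1 + c x) = sum_{k>=0} (-c)^k x^k.
So the coefficient of x^k is (-c)^k = (-1)^k * c^k.
Here c = 13 and k = 12:
(-13)^12 = 1 * 23298085122481 = 23298085122481

23298085122481


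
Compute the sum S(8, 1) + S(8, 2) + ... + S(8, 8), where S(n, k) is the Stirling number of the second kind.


By definition, S(n, k) counts partitions of an n-set into exactly k nonempty blocks.
Computing row n = 8 for k = 1..8:
S(8, k): 1, 127, 966, 1701, 1050, 266, 28, 1
Sum = 4140. (This equals Bell_8 since the sum runs over all k.)

4140


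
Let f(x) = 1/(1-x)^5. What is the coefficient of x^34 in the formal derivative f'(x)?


Differentiate: d/dx [ 1/(1-x)^r ] = r / (1-x)^(r+1).
Here r = 5, so f'(x) = 5 / (1-x)^6.
The expansion of 1/(1-x)^(r+1) has coefficient of x^n equal to C(n+r, r).
So the coefficient of x^34 in f'(x) is
5 * C(39, 5) = 5 * 575757 = 2878785

2878785


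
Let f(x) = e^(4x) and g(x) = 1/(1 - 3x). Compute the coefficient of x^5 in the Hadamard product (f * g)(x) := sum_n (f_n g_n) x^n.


Expanding: f_k = 4^k/k! (from e^(4x)) and g_k = 3^k (from 1/(1 - 3x)). So the Hadamard coefficient (f * g)_k = 4^k 3^k / k! = (12)^k / k!.
For k = 5: 12^5/5! = 248832/120 = 10368/5.

10368/5


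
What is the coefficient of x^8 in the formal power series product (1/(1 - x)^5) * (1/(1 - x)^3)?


Combine the factors: (1/(1 - x)^5) * (1/(1 - x)^3) = 1/(1 - x)^8.
Then use 1/(1 - x)^r = sum_{k>=0} C(k + r - 1, r - 1) x^k with r = 8 and k = 8:
C(15, 7) = 6435.

6435


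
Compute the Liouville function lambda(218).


The Liouville function is lambda(k) = (-1)^Omega(k), where Omega(k) counts the prime factors of k with multiplicity.
Factoring: 218 = 2 * 109, so Omega(218) = 2.
lambda(218) = (-1)^2 = 1.

1


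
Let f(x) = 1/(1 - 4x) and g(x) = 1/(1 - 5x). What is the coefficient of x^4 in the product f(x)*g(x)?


The coefficient of x^n in f*g is the Cauchy product: sum_{k=0}^{n} a^k * b^(n-k).
With a=4, b=5, n=4:
sum_{k=0}^{4} 4^k * 5^(4-k)
= 2101

2101


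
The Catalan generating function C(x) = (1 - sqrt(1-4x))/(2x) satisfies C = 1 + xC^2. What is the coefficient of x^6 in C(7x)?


Substituting x -> 7x scales the n-th coefficient by 7^n, so [x^6] C(7x) = 7^6 * C_6.
C_6 = C(2*6, 6)/(7) = 924/7 = 132.
So 7^6 * 132 = 117649 * 132 = 15529668.

15529668


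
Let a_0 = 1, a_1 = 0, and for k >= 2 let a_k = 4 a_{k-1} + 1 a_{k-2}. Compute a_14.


Iterating the recurrence forward:
a_0 = 1
a_1 = 0
a_2 = 4*0 + 1*1 = 1
a_3 = 4*1 + 1*0 = 4
a_4 = 4*4 + 1*1 = 17
a_5 = 4*17 + 1*4 = 72
a_6 = 4*72 + 1*17 = 305
a_7 = 4*305 + 1*72 = 1292
a_8 = 4*1292 + 1*305 = 5473
a_9 = 4*5473 + 1*1292 = 23184
a_10 = 4*23184 + 1*5473 = 98209
a_11 = 4*98209 + 1*23184 = 416020
a_12 = 4*416020 + 1*98209 = 1762289
a_13 = 4*1762289 + 1*416020 = 7465176
a_14 = 4*7465176 + 1*1762289 = 31622993
So a_14 = 31622993.

31622993


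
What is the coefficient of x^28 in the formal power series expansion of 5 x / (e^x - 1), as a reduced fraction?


The exponential generating function for Bernoulli numbers is
x / (e^x - 1) = sum_{k>=0} B_k x^k / k!.
So the coefficient of x^28 in 5 x / (e^x - 1) is 5 B_28 / 28!.
Computing: B_28 = -23749461029/870, 28! = 304888344611713860501504000000, giving
5 * -23749461029/870 / 304888344611713860501504000000 = -3392780147/7578653137491173103894528000000.

-3392780147/7578653137491173103894528000000


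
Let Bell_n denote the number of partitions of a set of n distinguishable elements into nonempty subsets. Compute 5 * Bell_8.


Bell_8 can be computed from the Bell triangle or from Dobinski's identity Bell_n = (1/e) * sum_{k>=0} k^n / k!.
Computing Bell_8 = 4140.
Then 5 * 4140 = 20700.

20700


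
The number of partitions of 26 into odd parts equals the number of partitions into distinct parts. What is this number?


Computing partitions of 26 into odd parts (1, 3, 5, ...):
Using the generating function prod_{k>=0} 1/(1-x^(2k+1)),
the count is 165

165


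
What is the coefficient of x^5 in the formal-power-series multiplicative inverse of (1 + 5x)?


The inverse is 1/(1 + 5x). Apply the geometric identity 1/(1 - y) = sum_{k>=0} y^k with y = -5x:
1/(1 + 5x) = sum_{k>=0} (-5)^k x^k.
So the coefficient of x^5 is (-5)^5 = -3125.

-3125


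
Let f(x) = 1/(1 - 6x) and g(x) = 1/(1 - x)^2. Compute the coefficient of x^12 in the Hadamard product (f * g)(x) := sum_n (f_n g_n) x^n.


f has coefficients f_k = 6^k. For g = 1/(1 - x)^2 the coefficient is g_k = C(k + 1, 1) = k + 1. The Hadamard coefficient is (f * g)_k = 6^k * (k + 1).
For k = 12: 6^12 * 13 = 2176782336 * 13 = 28298170368.

28298170368


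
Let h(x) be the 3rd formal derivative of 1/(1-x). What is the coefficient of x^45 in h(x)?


Differentiating 3 times: d^3/dx^3 [1/(1-x)] = 3!/(1-x)^4.
The expansion 1/(1-x)^4 = sum_{k>=0} C(k+3, 3) x^k, so the coefficient of x^n in 3!/(1-x)^4 is 3! * C(n+3, 3).
For n = 45: 6 * C(48, 3) = 6 * 17296 = 103776

103776


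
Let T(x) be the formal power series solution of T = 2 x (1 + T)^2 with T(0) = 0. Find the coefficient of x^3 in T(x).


Apply the Lagrange inversion formula: if T = 2 x * phi(T) with phi(t) = (1 + t)^2, then [x^n] T = 2^n * (1/n) [t^(n-1)] phi(t)^n = 2^n * (1/n) [t^(n-1)] (1 + t)^(2n) = 2^n * (1/n) C(2n, n-1).
Using the identity C(2n, n-1) = C(2n, n) * n / (n+1), the unscaled factor equals C(2n, n) / (n+1) = C_n, the n-th Catalan number.
For n = 3: C_3 = C(6, 3) / 4 = 20/4 = 5.
With the 2^3 = 8 factor, the coefficient is 8 * 5 = 40.

40


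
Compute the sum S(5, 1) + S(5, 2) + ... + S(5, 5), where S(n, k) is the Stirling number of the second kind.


By definition, S(n, k) counts partitions of an n-set into exactly k nonempty blocks.
Computing row n = 5 for k = 1..5:
S(5, k): 1, 15, 25, 10, 1
Sum = 52. (This equals Bell_5 since the sum runs over all k.)

52


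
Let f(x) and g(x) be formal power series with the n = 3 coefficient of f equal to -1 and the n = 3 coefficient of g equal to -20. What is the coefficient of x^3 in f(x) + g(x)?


Addition of formal power series is termwise.
The coefficient of x^3 in f + g = -1 + -20
= -21

-21


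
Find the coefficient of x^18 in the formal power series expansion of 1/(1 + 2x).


Write 1/(1 + c x) = 1/(1 - (-c) x) and apply the geometric-series identity
1/(1 - y) = sum_{k>=0} y^k to get 1/(1 + c x) = sum_{k>=0} (-c)^k x^k.
So the coefficient of x^k is (-c)^k = (-1)^k * c^k.
Here c = 2 and k = 18:
(-2)^18 = 1 * 262144 = 262144

262144


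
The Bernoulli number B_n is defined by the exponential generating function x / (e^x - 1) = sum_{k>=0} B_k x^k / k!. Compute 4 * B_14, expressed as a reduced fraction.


Bernoulli numbers can also be computed recursively via B_0 = 1 and sum_{j=0}^{m} C(m+1, j) B_j = 0 for m >= 1. Odd-index Bernoulli numbers vanish for k >= 3.
Computing B_14 = 7/6, so 4 * B_14 = 4 * 7/6 = 14/3.

14/3


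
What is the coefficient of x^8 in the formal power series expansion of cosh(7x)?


The Maclaurin series is cosh(t) = sum_{m>=0} t^(2m) / (2m)!, so substituting t = 7x, only even powers of x are nonzero, with coefficient of x^(2m) equal to 7^(2m) / (2m)!.
For x^8 the coefficient is 7^8/8! = 5764801/40320 = 823543/5760.

823543/5760


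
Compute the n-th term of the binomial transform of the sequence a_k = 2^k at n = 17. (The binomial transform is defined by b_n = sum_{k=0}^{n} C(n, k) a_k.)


With a_k = 2^k, b_n = sum_{k=0}^{n} C(n, k) 2^k = (1 + 2)^n by the binomial theorem.
For n = 17: (1 + 2)^17 = 3^17 = 129140163.

129140163


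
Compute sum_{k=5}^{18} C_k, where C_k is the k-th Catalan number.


C_5 through C_18: 42, 132, 429, 1430, 4862, 16796, 58786, 208012, 742900, 2674440, 9694845, 35357670, 129644790, 477638700
Sum = 42 + 132 + 429 + 1430 + 4862 + 16796 + 58786 + 208012 + 742900 + 2674440 + 9694845 + 35357670 + 129644790 + 477638700
= 656043834

656043834


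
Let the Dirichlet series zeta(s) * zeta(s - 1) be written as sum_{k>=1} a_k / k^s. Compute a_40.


Convolution gives a_k = sum_{d | k} d * 1 = sum_{d | k} d = sigma(k), the sum of positive divisors of k.
For k = 40, the divisors are 1, 2, 4, 5, 8, 10, 20, 40, so
sigma(40) = 1 + 2 + 4 + 5 + 8 + 10 + 20 + 40 = 90.

90


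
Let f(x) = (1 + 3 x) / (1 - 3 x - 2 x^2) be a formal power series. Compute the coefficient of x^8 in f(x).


Write f(x) = sum_{k>=0} a_k x^k. Multiplying both sides by 1 - 3 x - 2 x^2 gives
(1 - 3 x - 2 x^2) sum_{k>=0} a_k x^k = 1 + 3 x.
Matching coefficients:
 x^0: a_0 = 1
 x^1: a_1 - 3 a_0 = 3  =>  a_1 = 3*1 + 3 = 6
 x^k (k >= 2): a_k = 3 a_{k-1} + 2 a_{k-2}.
Iterating: a_2 = 20, a_3 = 72, a_4 = 256, a_5 = 912, a_6 = 3248, a_7 = 11568, a_8 = 41200.
So the coefficient of x^8 is 41200.

41200


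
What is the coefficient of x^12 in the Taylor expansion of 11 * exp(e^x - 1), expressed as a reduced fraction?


exp(e^x - 1) = sum_{k>=0} Bell_k x^k / k!, where Bell_k is the k-th Bell number.
So the coefficient of x^12 is 11 * Bell_12 / 12!.
Computing: Bell_12 = 4213597 and 12! = 479001600, giving
11 * 4213597/479001600 = 4213597/43545600.

4213597/43545600


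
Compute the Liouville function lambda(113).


The Liouville function is lambda(k) = (-1)^Omega(k), where Omega(k) counts the prime factors of k with multiplicity.
Factoring: 113 = 113, so Omega(113) = 1.
lambda(113) = (-1)^1 = -1.

-1


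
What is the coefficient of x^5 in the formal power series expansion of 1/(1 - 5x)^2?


The general identity 1/(1 - c x)^r = sum_{k>=0} c^k C(k + r - 1, r - 1) x^k follows by substituting y = c x into 1/(1 - y)^r = sum_{k>=0} C(k + r - 1, r - 1) y^k.
For c = 5, r = 2, k = 5:
5^5 * C(6, 1) = 3125 * 6 = 18750.

18750


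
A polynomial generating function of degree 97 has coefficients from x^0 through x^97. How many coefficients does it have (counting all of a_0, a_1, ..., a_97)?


A polynomial of degree 97 takes the form a_0 + a_1 x + ... + a_97 x^97.
The number of coefficients is 97 + 1 = 98.

98


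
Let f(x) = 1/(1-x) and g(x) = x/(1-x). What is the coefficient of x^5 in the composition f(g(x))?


First simplify the composition: f(g(x)) = 1/(1 - x/(1-x)) = (1-x)/((1-x) - x) = (1-x)/(1-2x).
Now extract the coefficient. Write (1-x)/(1-2x) = 1/(1-2x) - x/(1-2x).
The coefficient of x^n in 1/(1-2x) is 2^n, and in x/(1-2x) is 2^(n-1) (for n >= 1).
So the coefficient of x^5 is 2^5 - 2^4 = 32 - 16 = 16.

16


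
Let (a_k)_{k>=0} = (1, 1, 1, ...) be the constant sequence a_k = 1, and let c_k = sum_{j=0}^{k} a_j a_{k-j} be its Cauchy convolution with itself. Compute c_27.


Since a_j = 1 for all j >= 0, the convolution sum becomes
c_k = sum_{j=0}^{k} 1 * 1 = 1 * (k + 1).
Equivalently, the generating function of (a_k) is 1/(1 - x) and its square is 1/(1 - x)^2 = sum_{k>=0} 1(k + 1) x^k.
For k = 27: 1 * 28 = 28.

28


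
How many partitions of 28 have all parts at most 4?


Using the generating function (1-x)^(-1)(1-x^2)^(-1)...(1-x^4)^(-1),
the coefficient of x^28 counts these restricted partitions.
Result = 249

249


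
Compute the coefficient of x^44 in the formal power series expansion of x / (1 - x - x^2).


Let f(x) = sum_{k>=0} a_k x^k. Multiplying f(x) * (1 - x - x^2) = x and matching coefficients gives a_0 = 0, a_1 = 1, and a_k = a_{k-1} + a_{k-2} for k >= 2. These are the Fibonacci numbers F_k.
Iterating from F_0 = 0, F_1 = 1:
F_0=0, F_1=1, F_2=1, F_3=2, F_4=3, F_5=5, F_6=8, F_7=13, F_8=21, F_9=34, ...
F_44 = 701408733.

701408733


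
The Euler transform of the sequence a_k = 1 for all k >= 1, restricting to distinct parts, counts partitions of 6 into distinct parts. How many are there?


Partitions of 6 into distinct parts can be computed via generating function.
Product (1+x)(1+x^2)(1+x^3)...
The coefficient of x^6 = 4

4


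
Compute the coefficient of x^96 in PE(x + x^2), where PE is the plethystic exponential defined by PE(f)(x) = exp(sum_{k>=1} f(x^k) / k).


With f(x) = x + x^2, the exponent is sum_{k>=1} (x^k + x^(2k)) / k = -ln(1 - x) - ln(1 - x^2). Exponentiating:
PE(x + x^2) = 1 / ((1 - x)(1 - x^2)).
This is the generating function for partitions of n into parts of size 1 or 2. The number of 2's can be any j in 0..48, and the rest are 1's, so
[x^96] = floor(96/2) + 1 = 49.

49


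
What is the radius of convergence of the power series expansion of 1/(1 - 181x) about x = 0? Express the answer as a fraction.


Expanding 1/(1 - 181x) = sum_{k>=0} 181^k x^k, the series converges when |181x| < 1, i.e., |x| < 1/181.
So the radius of convergence is 1/181 = 1/181.

1/181


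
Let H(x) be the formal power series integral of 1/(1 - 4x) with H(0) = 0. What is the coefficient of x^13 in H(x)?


1/(1 - 4x) = sum_{k>=0} 4^k x^k. Integrating termwise with H(0) = 0:
H(x) = sum_{k>=0} 4^k x^(k+1) / (k+1) = sum_{m>=1} 4^(m-1) x^m / m.
For m = 13: 4^12/13 = 16777216/13 = 16777216/13.

16777216/13


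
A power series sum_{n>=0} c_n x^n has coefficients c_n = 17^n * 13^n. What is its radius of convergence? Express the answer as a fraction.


By the root test (Cauchy-Hadamard), the radius is R = 1 / limsup_n |c_n|^(1/n).
Here |c_n|^(1/n) = (17^n * 13^n)^(1/n) = 17 * 13 = 221 for all n.
So R = 1/221 = 1/221.

1/221


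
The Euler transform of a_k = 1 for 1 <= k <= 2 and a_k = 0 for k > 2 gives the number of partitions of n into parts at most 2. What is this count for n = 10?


Partitions of 10 into parts at most 2:
Using generating function (1-x)^(-1)(1-x^2)^(-1),
the coefficient of x^10 = 6

6


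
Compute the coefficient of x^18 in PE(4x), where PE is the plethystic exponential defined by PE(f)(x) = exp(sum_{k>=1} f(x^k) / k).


With f(x) = 4x, the exponent is sum_{k>=1} 4 x^k / k = 4 * (-ln(1 - x)). Exponentiating:
PE(4x) = exp(-4 ln(1 - x)) = 1/(1 - x)^4.
By the negative binomial expansion, [x^n] 1/(1 - x)^4 = C(n + 3, 3).
For n = 18: C(21, 3) = 1330.

1330


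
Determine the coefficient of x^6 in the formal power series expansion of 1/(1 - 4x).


The geometric series identity gives 1/(1 - c x) = sum_{k>=0} c^k x^k, so the coefficient of x^k is c^k.
Here c = 4 and k = 6.
Computing: 4^6 = 4096

4096


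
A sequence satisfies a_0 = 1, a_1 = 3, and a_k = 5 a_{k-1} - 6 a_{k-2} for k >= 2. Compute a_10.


The characteristic equation is t^2 - 5 t + 6 = 0, with roots r_1 = 2 and r_2 = 3 (so c_1 = r_1 + r_2, c_2 = -r_1 r_2 as required).
One can use the closed form a_n = A r_1^n + B r_2^n, but direct iteration is more reliable:
a_0 = 1, a_1 = 3, a_2 = 9, a_3 = 27, a_4 = 81, a_5 = 243, a_6 = 729, a_7 = 2187, a_8 = 6561, a_9 = 19683, a_10 = 59049.
So a_10 = 59049.

59049


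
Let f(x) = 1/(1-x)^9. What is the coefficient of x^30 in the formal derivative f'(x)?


Differentiate: d/dx [ 1/(1-x)^r ] = r / (1-x)^(r+1).
Here r = 9, so f'(x) = 9 / (1-x)^10.
The expansion of 1/(1-x)^(r+1) has coefficient of x^n equal to C(n+r, r).
So the coefficient of x^30 in f'(x) is
9 * C(39, 9) = 9 * 211915132 = 1907236188

1907236188


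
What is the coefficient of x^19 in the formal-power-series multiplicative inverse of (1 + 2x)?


The inverse is 1/(1 + 2x). Apply the geometric identity 1/(1 - y) = sum_{k>=0} y^k with y = -2x:
1/(1 + 2x) = sum_{k>=0} (-2)^k x^k.
So the coefficient of x^19 is (-2)^19 = -524288.

-524288


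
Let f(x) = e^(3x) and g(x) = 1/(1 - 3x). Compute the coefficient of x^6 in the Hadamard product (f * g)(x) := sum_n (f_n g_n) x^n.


Expanding: f_k = 3^k/k! (from e^(3x)) and g_k = 3^k (from 1/(1 - 3x)). So the Hadamard coefficient (f * g)_k = 3^k 3^k / k! = (9)^k / k!.
For k = 6: 9^6/6! = 531441/720 = 59049/80.

59049/80


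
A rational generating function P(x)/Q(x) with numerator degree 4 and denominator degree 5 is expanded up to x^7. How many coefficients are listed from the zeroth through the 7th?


Expanding up to x^7 gives the coefficients for x^0, x^1, ..., x^7.
That is 7 + 1 = 8 coefficients in total.

8


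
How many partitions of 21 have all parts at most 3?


Using the generating function (1-x)^(-1)(1-x^2)^(-1)(1-x^3)^(-1),
the coefficient of x^21 counts these restricted partitions.
Result = 48

48


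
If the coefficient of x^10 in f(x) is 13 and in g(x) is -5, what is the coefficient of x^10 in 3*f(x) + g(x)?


Scalar multiplication scales coefficients: 3 * 13 = 39.
Then add the g coefficient: 39 + -5
= 34

34


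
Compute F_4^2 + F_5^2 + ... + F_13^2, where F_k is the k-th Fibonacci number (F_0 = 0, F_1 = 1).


There is a standard identity sum_{k=0}^{N} F_k^2 = F_N * F_{N+1} (proved inductively from the telescoping relation F_k^2 = F_k F_{k+1} - F_{k-1} F_k). Then
sum_{k=4}^{13} F_k^2 = F_13 F_14 - F_3 F_4.
Computing: F_13 = 233, F_14 = 377, F_3 = 2, F_4 = 3.
Sum = 233 * 377 - 2 * 3 = 87835.

87835


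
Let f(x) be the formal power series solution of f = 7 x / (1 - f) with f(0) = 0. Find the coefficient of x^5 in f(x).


Apply Lagrange inversion: f = 7 x * phi(f) with phi(t) = 1/(1 - t), so
[x^n] f = 7^n * (1/n) [t^(n-1)] phi(t)^n = 7^n * (1/n) [t^(n-1)] (1 - t)^(-n) = 7^n * (1/n) C(2n - 2, n - 1) = 7^n * C_{n-1}.
For n = 5: C_4 = C(8, 4) / 5 = 70/5 = 14.
With the 7^5 = 16807 factor, the coefficient is 16807 * 14 = 235298.

235298


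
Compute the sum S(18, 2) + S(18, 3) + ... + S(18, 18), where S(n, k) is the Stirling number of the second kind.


By definition, S(n, k) counts partitions of an n-set into exactly k nonempty blocks.
Computing row n = 18 for k = 2..18:
S(18, k): 131071, 64439010, 2798806985, 28958095545, 110687251039, 197462483400, 189036065010, 106175395755, 37112163803, 8391004908, 1256328866, 125854638, 8408778, 367200, 9996, 153, 1
Sum = 682076806158.

682076806158


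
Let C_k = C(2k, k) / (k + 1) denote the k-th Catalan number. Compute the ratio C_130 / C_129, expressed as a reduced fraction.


Using C_k = (2k)! / (k! (k+1)!), the ratio C_{k+1}/C_k simplifies to
C_{k+1}/C_k = [(2k+2)! / ((k+1)! (k+2)!)] * [k! (k+1)! / (2k)!]
 = (2k+2)(2k+1) / ((k+1)(k+2)) = 2(2k+1) / (k+2).
For k = 129: 2(2*129 + 1) / (129 + 2) = 518/131 = 518/131.

518/131


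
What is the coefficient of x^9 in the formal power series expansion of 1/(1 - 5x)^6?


The general identity 1/(1 - c x)^r = sum_{k>=0} c^k C(k + r - 1, r - 1) x^k follows by substituting y = c x into 1/(1 - y)^r = sum_{k>=0} C(k + r - 1, r - 1) y^k.
For c = 5, r = 6, k = 9:
5^9 * C(14, 5) = 1953125 * 2002 = 3910156250.

3910156250
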